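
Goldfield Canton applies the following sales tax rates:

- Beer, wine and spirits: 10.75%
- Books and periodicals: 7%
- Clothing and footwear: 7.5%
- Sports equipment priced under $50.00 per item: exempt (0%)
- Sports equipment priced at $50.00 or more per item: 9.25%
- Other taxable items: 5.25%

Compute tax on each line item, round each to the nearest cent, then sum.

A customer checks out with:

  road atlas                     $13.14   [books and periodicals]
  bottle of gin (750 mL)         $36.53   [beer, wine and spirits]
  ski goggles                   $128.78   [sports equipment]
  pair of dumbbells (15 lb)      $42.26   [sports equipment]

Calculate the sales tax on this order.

Road atlas $13.14: books and periodicals → 7% → $0.92
Bottle of gin (750 mL) $36.53: beer, wine and spirits → 10.75% → $3.93
Ski goggles $128.78: sports equipment, $50.00 or more → 9.25% → $11.91
Pair of dumbbells (15 lb) $42.26: sports equipment, under $50.00 → 0% → $0.00
Total tax = $0.92 + $3.93 + $11.91 = $16.76

$16.76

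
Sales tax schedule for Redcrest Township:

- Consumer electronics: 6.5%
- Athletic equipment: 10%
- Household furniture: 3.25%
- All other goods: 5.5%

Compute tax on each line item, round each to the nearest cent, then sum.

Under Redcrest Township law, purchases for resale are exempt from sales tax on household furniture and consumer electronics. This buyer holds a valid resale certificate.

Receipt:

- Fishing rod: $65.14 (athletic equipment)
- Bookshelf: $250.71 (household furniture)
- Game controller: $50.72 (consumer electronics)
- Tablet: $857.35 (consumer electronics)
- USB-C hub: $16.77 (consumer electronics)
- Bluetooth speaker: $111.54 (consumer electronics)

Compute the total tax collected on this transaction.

$6.51

Fishing rod $65.14: athletic equipment → 10% → $6.51
Bookshelf $250.71: household furniture, buyer-exempt → 0% → $0.00
Game controller $50.72: consumer electronics, buyer-exempt → 0% → $0.00
Tablet $857.35: consumer electronics, buyer-exempt → 0% → $0.00
USB-C hub $16.77: consumer electronics, buyer-exempt → 0% → $0.00
Bluetooth speaker $111.54: consumer electronics, buyer-exempt → 0% → $0.00
Total tax = $6.51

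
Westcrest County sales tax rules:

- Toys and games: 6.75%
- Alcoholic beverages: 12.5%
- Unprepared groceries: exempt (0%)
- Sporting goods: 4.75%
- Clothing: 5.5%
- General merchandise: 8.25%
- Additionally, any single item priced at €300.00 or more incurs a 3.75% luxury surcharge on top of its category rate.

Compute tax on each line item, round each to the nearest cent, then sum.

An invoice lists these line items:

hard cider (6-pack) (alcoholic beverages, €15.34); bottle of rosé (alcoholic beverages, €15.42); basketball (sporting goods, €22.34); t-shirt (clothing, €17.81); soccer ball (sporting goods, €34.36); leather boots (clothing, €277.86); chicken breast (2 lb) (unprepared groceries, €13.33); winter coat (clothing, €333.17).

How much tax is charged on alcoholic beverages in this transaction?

€3.85

Hard cider (6-pack) €15.34: alcoholic beverages → 12.5% → €1.92
Bottle of rosé €15.42: alcoholic beverages → 12.5% → €1.93
Tax on alcoholic beverages = €1.92 + €1.93 = €3.85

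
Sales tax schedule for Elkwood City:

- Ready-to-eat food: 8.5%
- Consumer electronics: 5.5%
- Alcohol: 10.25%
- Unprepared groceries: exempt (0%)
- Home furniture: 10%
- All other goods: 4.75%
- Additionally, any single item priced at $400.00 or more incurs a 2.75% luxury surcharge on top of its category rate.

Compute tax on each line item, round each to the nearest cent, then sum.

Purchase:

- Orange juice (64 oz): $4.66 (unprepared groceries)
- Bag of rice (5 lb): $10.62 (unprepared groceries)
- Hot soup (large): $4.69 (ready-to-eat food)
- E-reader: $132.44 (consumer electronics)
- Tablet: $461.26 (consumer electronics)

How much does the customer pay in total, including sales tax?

$659.40

Orange juice (64 oz) $4.66: unprepared groceries → 0% → $0.00
Bag of rice (5 lb) $10.62: unprepared groceries → 0% → $0.00
Hot soup (large) $4.69: ready-to-eat food → 8.5% → $0.40
E-reader $132.44: consumer electronics → 5.5% → $7.28
Tablet $461.26: consumer electronics → 5.5% + 2.75% surcharge = 8.25% → $38.05
Subtotal = $613.67; tax = $45.73; total due = $659.40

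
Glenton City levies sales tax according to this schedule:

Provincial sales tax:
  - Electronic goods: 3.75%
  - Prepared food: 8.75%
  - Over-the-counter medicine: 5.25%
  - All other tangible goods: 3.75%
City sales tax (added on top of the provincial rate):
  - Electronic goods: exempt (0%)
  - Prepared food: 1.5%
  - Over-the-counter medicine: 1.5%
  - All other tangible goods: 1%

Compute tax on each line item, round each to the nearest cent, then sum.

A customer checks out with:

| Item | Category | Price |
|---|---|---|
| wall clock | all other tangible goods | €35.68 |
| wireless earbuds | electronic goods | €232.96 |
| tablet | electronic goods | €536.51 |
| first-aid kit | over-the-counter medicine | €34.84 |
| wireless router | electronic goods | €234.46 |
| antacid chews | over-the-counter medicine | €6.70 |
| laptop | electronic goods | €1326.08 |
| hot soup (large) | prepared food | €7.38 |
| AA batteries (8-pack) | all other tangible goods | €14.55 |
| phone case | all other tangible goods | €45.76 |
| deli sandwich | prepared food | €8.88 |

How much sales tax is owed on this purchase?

€96.40

Wall clock €35.68: all other tangible goods → 3.75% + 1% city = 4.75% → €1.69
Wireless earbuds €232.96: electronic goods → 3.75% + 0% city = 3.75% → €8.74
Tablet €536.51: electronic goods → 3.75% + 0% city = 3.75% → €20.12
First-aid kit €34.84: over-the-counter medicine → 5.25% + 1.5% city = 6.75% → €2.35
Wireless router €234.46: electronic goods → 3.75% + 0% city = 3.75% → €8.79
Antacid chews €6.70: over-the-counter medicine → 5.25% + 1.5% city = 6.75% → €0.45
Laptop €1326.08: electronic goods → 3.75% + 0% city = 3.75% → €49.73
Hot soup (large) €7.38: prepared food → 8.75% + 1.5% city = 10.25% → €0.76
AA batteries (8-pack) €14.55: all other tangible goods → 3.75% + 1% city = 4.75% → €0.69
Phone case €45.76: all other tangible goods → 3.75% + 1% city = 4.75% → €2.17
Deli sandwich €8.88: prepared food → 8.75% + 1.5% city = 10.25% → €0.91
Total tax = €1.69 + €8.74 + €20.12 + €2.35 + €8.79 + €0.45 + €49.73 + €0.76 + €0.69 + €2.17 + €0.91 = €96.40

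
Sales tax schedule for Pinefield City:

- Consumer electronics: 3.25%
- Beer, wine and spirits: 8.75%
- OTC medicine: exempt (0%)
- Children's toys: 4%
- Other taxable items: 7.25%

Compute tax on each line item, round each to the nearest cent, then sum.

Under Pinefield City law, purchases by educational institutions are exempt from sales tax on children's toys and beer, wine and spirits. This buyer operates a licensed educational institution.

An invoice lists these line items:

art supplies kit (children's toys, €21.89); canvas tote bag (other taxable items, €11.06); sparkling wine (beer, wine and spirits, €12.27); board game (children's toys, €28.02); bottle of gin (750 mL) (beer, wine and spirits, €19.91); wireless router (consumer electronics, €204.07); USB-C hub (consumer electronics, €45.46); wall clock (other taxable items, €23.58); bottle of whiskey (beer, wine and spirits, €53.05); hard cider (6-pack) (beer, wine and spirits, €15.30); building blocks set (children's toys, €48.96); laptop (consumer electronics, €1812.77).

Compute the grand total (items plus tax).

Art supplies kit €21.89: children's toys, buyer-exempt → 0% → €0.00
Canvas tote bag €11.06: other taxable items → 7.25% → €0.80
Sparkling wine €12.27: beer, wine and spirits, buyer-exempt → 0% → €0.00
Board game €28.02: children's toys, buyer-exempt → 0% → €0.00
Bottle of gin (750 mL) €19.91: beer, wine and spirits, buyer-exempt → 0% → €0.00
Wireless router €204.07: consumer electronics → 3.25% → €6.63
USB-C hub €45.46: consumer electronics → 3.25% → €1.48
Wall clock €23.58: other taxable items → 7.25% → €1.71
Bottle of whiskey €53.05: beer, wine and spirits, buyer-exempt → 0% → €0.00
Hard cider (6-pack) €15.30: beer, wine and spirits, buyer-exempt → 0% → €0.00
Building blocks set €48.96: children's toys, buyer-exempt → 0% → €0.00
Laptop €1812.77: consumer electronics → 3.25% → €58.92
Subtotal = €2296.34; tax = €69.54; total due = €2365.88

€2365.88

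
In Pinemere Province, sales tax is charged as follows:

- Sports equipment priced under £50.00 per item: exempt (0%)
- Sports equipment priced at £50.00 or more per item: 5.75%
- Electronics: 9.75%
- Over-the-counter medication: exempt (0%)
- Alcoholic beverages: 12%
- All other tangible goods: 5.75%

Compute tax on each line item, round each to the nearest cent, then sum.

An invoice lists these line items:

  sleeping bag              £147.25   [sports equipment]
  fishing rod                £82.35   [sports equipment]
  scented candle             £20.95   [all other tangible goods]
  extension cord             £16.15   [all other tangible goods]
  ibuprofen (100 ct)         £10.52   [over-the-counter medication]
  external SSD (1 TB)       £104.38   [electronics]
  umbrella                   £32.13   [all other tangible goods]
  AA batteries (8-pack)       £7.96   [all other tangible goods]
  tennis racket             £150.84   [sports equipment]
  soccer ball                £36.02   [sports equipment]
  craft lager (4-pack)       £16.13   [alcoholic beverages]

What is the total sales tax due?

Sleeping bag £147.25: sports equipment, £50.00 or more → 5.75% → £8.47
Fishing rod £82.35: sports equipment, £50.00 or more → 5.75% → £4.74
Scented candle £20.95: all other tangible goods → 5.75% → £1.20
Extension cord £16.15: all other tangible goods → 5.75% → £0.93
Ibuprofen (100 ct) £10.52: over-the-counter medication → 0% → £0.00
External SSD (1 TB) £104.38: electronics → 9.75% → £10.18
Umbrella £32.13: all other tangible goods → 5.75% → £1.85
AA batteries (8-pack) £7.96: all other tangible goods → 5.75% → £0.46
Tennis racket £150.84: sports equipment, £50.00 or more → 5.75% → £8.67
Soccer ball £36.02: sports equipment, under £50.00 → 0% → £0.00
Craft lager (4-pack) £16.13: alcoholic beverages → 12% → £1.94
Total tax = £8.47 + £4.74 + £1.20 + £0.93 + £10.18 + £1.85 + £0.46 + £8.67 + £1.94 = £38.44

£38.44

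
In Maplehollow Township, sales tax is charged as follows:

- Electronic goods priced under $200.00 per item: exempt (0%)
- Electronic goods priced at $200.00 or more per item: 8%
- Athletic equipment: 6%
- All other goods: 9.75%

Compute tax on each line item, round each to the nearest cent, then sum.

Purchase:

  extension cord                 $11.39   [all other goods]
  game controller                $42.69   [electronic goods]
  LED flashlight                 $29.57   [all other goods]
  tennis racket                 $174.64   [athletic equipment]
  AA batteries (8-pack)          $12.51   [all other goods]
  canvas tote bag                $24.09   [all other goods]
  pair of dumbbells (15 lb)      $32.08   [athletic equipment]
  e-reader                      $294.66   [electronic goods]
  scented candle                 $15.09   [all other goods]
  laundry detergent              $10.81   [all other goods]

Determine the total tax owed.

Extension cord $11.39: all other goods → 9.75% → $1.11
Game controller $42.69: electronic goods, under $200.00 → 0% → $0.00
LED flashlight $29.57: all other goods → 9.75% → $2.88
Tennis racket $174.64: athletic equipment → 6% → $10.48
AA batteries (8-pack) $12.51: all other goods → 9.75% → $1.22
Canvas tote bag $24.09: all other goods → 9.75% → $2.35
Pair of dumbbells (15 lb) $32.08: athletic equipment → 6% → $1.92
E-reader $294.66: electronic goods, $200.00 or more → 8% → $23.57
Scented candle $15.09: all other goods → 9.75% → $1.47
Laundry detergent $10.81: all other goods → 9.75% → $1.05
Total tax = $1.11 + $2.88 + $10.48 + $1.22 + $2.35 + $1.92 + $23.57 + $1.47 + $1.05 = $46.05

$46.05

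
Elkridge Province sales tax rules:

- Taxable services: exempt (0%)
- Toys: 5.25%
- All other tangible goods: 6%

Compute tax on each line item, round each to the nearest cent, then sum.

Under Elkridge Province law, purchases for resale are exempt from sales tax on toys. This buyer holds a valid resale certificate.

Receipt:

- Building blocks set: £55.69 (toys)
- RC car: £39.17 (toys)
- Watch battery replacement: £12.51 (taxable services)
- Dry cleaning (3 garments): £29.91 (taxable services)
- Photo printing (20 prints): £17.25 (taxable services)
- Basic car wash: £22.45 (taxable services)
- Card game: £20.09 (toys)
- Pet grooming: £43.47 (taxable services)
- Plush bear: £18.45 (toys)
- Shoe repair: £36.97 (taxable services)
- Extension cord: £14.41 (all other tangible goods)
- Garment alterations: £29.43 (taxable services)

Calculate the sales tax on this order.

Building blocks set £55.69: toys, buyer-exempt → 0% → £0.00
RC car £39.17: toys, buyer-exempt → 0% → £0.00
Watch battery replacement £12.51: taxable services → 0% → £0.00
Dry cleaning (3 garments) £29.91: taxable services → 0% → £0.00
Photo printing (20 prints) £17.25: taxable services → 0% → £0.00
Basic car wash £22.45: taxable services → 0% → £0.00
Card game £20.09: toys, buyer-exempt → 0% → £0.00
Pet grooming £43.47: taxable services → 0% → £0.00
Plush bear £18.45: toys, buyer-exempt → 0% → £0.00
Shoe repair £36.97: taxable services → 0% → £0.00
Extension cord £14.41: all other tangible goods → 6% → £0.86
Garment alterations £29.43: taxable services → 0% → £0.00
Total tax = £0.86

£0.86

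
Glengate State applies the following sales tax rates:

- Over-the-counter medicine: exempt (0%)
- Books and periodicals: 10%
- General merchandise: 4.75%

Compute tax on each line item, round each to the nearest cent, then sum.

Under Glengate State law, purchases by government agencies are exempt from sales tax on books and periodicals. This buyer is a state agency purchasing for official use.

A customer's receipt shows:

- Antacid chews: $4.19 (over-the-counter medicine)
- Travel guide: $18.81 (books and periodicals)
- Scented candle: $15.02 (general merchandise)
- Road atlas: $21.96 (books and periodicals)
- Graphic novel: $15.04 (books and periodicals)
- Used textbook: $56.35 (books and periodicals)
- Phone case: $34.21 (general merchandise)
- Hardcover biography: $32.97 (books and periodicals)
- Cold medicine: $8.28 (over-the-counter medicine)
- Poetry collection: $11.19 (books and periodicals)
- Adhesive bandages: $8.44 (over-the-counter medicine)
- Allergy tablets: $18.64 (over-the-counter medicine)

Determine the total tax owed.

$2.33

Antacid chews $4.19: over-the-counter medicine → 0% → $0.00
Travel guide $18.81: books and periodicals, buyer-exempt → 0% → $0.00
Scented candle $15.02: general merchandise → 4.75% → $0.71
Road atlas $21.96: books and periodicals, buyer-exempt → 0% → $0.00
Graphic novel $15.04: books and periodicals, buyer-exempt → 0% → $0.00
Used textbook $56.35: books and periodicals, buyer-exempt → 0% → $0.00
Phone case $34.21: general merchandise → 4.75% → $1.62
Hardcover biography $32.97: books and periodicals, buyer-exempt → 0% → $0.00
Cold medicine $8.28: over-the-counter medicine → 0% → $0.00
Poetry collection $11.19: books and periodicals, buyer-exempt → 0% → $0.00
Adhesive bandages $8.44: over-the-counter medicine → 0% → $0.00
Allergy tablets $18.64: over-the-counter medicine → 0% → $0.00
Total tax = $0.71 + $1.62 = $2.33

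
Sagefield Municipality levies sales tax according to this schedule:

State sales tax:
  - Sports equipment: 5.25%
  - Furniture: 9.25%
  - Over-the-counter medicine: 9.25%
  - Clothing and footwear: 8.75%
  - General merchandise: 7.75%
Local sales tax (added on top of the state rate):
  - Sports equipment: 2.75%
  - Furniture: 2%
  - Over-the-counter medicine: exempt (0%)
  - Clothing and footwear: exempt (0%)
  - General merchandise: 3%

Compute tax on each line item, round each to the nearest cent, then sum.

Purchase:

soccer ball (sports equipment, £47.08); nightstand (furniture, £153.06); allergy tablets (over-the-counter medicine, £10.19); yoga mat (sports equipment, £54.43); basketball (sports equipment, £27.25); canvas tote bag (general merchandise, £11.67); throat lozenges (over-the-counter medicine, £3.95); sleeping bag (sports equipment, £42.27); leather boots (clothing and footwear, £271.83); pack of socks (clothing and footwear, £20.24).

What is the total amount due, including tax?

Soccer ball £47.08: sports equipment → 5.25% + 2.75% local = 8% → £3.77
Nightstand £153.06: furniture → 9.25% + 2% local = 11.25% → £17.22
Allergy tablets £10.19: over-the-counter medicine → 9.25% + 0% local = 9.25% → £0.94
Yoga mat £54.43: sports equipment → 5.25% + 2.75% local = 8% → £4.35
Basketball £27.25: sports equipment → 5.25% + 2.75% local = 8% → £2.18
Canvas tote bag £11.67: general merchandise → 7.75% + 3% local = 10.75% → £1.25
Throat lozenges £3.95: over-the-counter medicine → 9.25% + 0% local = 9.25% → £0.37
Sleeping bag £42.27: sports equipment → 5.25% + 2.75% local = 8% → £3.38
Leather boots £271.83: clothing and footwear → 8.75% + 0% local = 8.75% → £23.79
Pack of socks £20.24: clothing and footwear → 8.75% + 0% local = 8.75% → £1.77
Subtotal = £641.97; tax = £59.02; total due = £700.99

£700.99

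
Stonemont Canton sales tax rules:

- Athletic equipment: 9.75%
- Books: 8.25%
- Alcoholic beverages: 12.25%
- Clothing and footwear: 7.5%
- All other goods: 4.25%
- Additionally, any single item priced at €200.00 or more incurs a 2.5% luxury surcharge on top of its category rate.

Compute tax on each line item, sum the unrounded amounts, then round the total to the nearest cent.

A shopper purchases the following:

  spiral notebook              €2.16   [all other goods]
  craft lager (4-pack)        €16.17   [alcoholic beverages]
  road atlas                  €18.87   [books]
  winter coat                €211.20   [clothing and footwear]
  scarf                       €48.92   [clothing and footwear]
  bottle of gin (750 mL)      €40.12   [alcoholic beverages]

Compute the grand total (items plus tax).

€370.77

Spiral notebook €2.16: all other goods → 4.25% → €0.0918
Craft lager (4-pack) €16.17: alcoholic beverages → 12.25% → €1.980825
Road atlas €18.87: books → 8.25% → €1.556775
Winter coat €211.20: clothing and footwear → 7.5% + 2.5% surcharge = 10% → €21.12
Scarf €48.92: clothing and footwear → 7.5% → €3.669
Bottle of gin (750 mL) €40.12: alcoholic beverages → 12.25% → €4.9147
Subtotal = €337.44; unrounded tax = €33.3331 → €33.33; total due = €370.77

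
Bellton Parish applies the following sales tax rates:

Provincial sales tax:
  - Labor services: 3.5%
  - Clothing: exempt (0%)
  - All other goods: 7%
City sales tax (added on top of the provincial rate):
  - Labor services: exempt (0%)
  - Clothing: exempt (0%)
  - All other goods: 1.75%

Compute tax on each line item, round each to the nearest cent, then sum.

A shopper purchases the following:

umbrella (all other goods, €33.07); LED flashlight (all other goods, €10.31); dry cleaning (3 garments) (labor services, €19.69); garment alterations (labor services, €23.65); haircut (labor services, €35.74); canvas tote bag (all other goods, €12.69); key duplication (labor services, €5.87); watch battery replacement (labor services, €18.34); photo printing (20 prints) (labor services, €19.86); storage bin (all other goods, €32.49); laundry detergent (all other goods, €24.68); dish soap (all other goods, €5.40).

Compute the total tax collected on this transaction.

€14.69

Umbrella €33.07: all other goods → 7% + 1.75% city = 8.75% → €2.89
LED flashlight €10.31: all other goods → 7% + 1.75% city = 8.75% → €0.90
Dry cleaning (3 garments) €19.69: labor services → 3.5% + 0% city = 3.5% → €0.69
Garment alterations €23.65: labor services → 3.5% + 0% city = 3.5% → €0.83
Haircut €35.74: labor services → 3.5% + 0% city = 3.5% → €1.25
Canvas tote bag €12.69: all other goods → 7% + 1.75% city = 8.75% → €1.11
Key duplication €5.87: labor services → 3.5% + 0% city = 3.5% → €0.21
Watch battery replacement €18.34: labor services → 3.5% + 0% city = 3.5% → €0.64
Photo printing (20 prints) €19.86: labor services → 3.5% + 0% city = 3.5% → €0.70
Storage bin €32.49: all other goods → 7% + 1.75% city = 8.75% → €2.84
Laundry detergent €24.68: all other goods → 7% + 1.75% city = 8.75% → €2.16
Dish soap €5.40: all other goods → 7% + 1.75% city = 8.75% → €0.47
Total tax = €2.89 + €0.90 + €0.69 + €0.83 + €1.25 + €1.11 + €0.21 + €0.64 + €0.70 + €2.84 + €2.16 + €0.47 = €14.69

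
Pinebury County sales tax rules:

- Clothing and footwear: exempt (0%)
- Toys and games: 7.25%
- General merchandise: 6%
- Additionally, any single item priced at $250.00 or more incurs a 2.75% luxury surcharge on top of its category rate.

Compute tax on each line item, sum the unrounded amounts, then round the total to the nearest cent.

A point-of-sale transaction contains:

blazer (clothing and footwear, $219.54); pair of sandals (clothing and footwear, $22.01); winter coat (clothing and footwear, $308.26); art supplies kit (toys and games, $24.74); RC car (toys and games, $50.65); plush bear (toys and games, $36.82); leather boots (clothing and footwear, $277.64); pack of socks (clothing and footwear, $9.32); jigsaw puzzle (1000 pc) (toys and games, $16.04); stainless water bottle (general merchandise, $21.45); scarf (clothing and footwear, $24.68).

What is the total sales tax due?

$26.70

Blazer $219.54: clothing and footwear → 0% → $0.00
Pair of sandals $22.01: clothing and footwear → 0% → $0.00
Winter coat $308.26: clothing and footwear → 0% + 2.75% surcharge = 2.75% → $8.47715
Art supplies kit $24.74: toys and games → 7.25% → $1.79365
RC car $50.65: toys and games → 7.25% → $3.672125
Plush bear $36.82: toys and games → 7.25% → $2.66945
Leather boots $277.64: clothing and footwear → 0% + 2.75% surcharge = 2.75% → $7.6351
Pack of socks $9.32: clothing and footwear → 0% → $0.00
Jigsaw puzzle (1000 pc) $16.04: toys and games → 7.25% → $1.1629
Stainless water bottle $21.45: general merchandise → 6% → $1.287
Scarf $24.68: clothing and footwear → 0% → $0.00
Unrounded tax sum = $26.697375 → $26.70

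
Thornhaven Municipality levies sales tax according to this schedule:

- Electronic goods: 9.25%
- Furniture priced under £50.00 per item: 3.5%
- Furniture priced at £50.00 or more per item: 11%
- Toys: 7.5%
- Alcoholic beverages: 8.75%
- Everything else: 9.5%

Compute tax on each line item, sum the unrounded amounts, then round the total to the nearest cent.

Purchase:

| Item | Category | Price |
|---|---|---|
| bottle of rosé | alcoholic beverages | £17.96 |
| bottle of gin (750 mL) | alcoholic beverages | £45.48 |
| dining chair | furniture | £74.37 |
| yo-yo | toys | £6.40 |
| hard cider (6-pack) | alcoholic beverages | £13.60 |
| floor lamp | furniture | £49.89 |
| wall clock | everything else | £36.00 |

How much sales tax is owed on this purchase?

£20.57

Bottle of rosé £17.96: alcoholic beverages → 8.75% → £1.5715
Bottle of gin (750 mL) £45.48: alcoholic beverages → 8.75% → £3.9795
Dining chair £74.37: furniture, £50.00 or more → 11% → £8.1807
Yo-yo £6.40: toys → 7.5% → £0.48
Hard cider (6-pack) £13.60: alcoholic beverages → 8.75% → £1.19
Floor lamp £49.89: furniture, under £50.00 → 3.5% → £1.74615
Wall clock £36.00: everything else → 9.5% → £3.42
Unrounded tax sum = £20.56785 → £20.57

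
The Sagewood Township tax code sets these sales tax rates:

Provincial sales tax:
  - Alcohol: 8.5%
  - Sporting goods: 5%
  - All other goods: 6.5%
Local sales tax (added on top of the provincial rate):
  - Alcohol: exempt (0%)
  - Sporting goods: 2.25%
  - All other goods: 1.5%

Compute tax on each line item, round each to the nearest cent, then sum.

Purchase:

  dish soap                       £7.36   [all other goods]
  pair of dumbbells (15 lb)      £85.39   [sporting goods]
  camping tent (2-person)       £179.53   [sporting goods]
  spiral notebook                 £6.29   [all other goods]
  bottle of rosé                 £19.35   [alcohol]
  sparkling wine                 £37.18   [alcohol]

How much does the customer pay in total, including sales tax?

£360.20

Dish soap £7.36: all other goods → 6.5% + 1.5% local = 8% → £0.59
Pair of dumbbells (15 lb) £85.39: sporting goods → 5% + 2.25% local = 7.25% → £6.19
Camping tent (2-person) £179.53: sporting goods → 5% + 2.25% local = 7.25% → £13.02
Spiral notebook £6.29: all other goods → 6.5% + 1.5% local = 8% → £0.50
Bottle of rosé £19.35: alcohol → 8.5% + 0% local = 8.5% → £1.64
Sparkling wine £37.18: alcohol → 8.5% + 0% local = 8.5% → £3.16
Subtotal = £335.10; tax = £25.10; total due = £360.20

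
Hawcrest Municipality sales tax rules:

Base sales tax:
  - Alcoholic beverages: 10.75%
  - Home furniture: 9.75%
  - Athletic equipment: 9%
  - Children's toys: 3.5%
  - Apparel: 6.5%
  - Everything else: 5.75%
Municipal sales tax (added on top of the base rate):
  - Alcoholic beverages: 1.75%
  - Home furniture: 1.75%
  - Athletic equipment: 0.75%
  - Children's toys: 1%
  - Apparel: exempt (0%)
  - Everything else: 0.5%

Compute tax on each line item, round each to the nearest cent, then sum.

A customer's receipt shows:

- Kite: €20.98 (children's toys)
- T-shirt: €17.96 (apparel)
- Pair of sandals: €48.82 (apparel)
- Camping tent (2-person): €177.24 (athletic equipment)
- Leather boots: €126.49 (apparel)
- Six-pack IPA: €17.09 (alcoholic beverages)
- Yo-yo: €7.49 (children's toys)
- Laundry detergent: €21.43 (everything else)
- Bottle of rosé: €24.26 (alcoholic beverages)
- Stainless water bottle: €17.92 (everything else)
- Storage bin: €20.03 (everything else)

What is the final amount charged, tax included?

€539.71

Kite €20.98: children's toys → 3.5% + 1% municipal = 4.5% → €0.94
T-shirt €17.96: apparel → 6.5% + 0% municipal = 6.5% → €1.17
Pair of sandals €48.82: apparel → 6.5% + 0% municipal = 6.5% → €3.17
Camping tent (2-person) €177.24: athletic equipment → 9% + 0.75% municipal = 9.75% → €17.28
Leather boots €126.49: apparel → 6.5% + 0% municipal = 6.5% → €8.22
Six-pack IPA €17.09: alcoholic beverages → 10.75% + 1.75% municipal = 12.5% → €2.14
Yo-yo €7.49: children's toys → 3.5% + 1% municipal = 4.5% → €0.34
Laundry detergent €21.43: everything else → 5.75% + 0.5% municipal = 6.25% → €1.34
Bottle of rosé €24.26: alcoholic beverages → 10.75% + 1.75% municipal = 12.5% → €3.03
Stainless water bottle €17.92: everything else → 5.75% + 0.5% municipal = 6.25% → €1.12
Storage bin €20.03: everything else → 5.75% + 0.5% municipal = 6.25% → €1.25
Subtotal = €499.71; tax = €40.00; total due = €539.71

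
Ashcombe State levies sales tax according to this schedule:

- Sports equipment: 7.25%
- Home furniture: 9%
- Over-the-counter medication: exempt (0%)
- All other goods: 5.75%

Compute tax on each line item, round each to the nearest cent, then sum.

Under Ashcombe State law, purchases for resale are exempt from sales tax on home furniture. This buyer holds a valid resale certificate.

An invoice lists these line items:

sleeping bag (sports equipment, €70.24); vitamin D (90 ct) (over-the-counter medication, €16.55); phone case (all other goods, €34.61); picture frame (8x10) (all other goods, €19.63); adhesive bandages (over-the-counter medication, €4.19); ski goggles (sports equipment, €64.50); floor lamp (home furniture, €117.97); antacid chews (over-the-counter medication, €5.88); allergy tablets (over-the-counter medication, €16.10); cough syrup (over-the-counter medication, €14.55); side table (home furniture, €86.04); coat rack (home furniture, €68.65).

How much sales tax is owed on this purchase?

Sleeping bag €70.24: sports equipment → 7.25% → €5.09
Vitamin D (90 ct) €16.55: over-the-counter medication → 0% → €0.00
Phone case €34.61: all other goods → 5.75% → €1.99
Picture frame (8x10) €19.63: all other goods → 5.75% → €1.13
Adhesive bandages €4.19: over-the-counter medication → 0% → €0.00
Ski goggles €64.50: sports equipment → 7.25% → €4.68
Floor lamp €117.97: home furniture, buyer-exempt → 0% → €0.00
Antacid chews €5.88: over-the-counter medication → 0% → €0.00
Allergy tablets €16.10: over-the-counter medication → 0% → €0.00
Cough syrup €14.55: over-the-counter medication → 0% → €0.00
Side table €86.04: home furniture, buyer-exempt → 0% → €0.00
Coat rack €68.65: home furniture, buyer-exempt → 0% → €0.00
Total tax = €5.09 + €1.99 + €1.13 + €4.68 = €12.89

€12.89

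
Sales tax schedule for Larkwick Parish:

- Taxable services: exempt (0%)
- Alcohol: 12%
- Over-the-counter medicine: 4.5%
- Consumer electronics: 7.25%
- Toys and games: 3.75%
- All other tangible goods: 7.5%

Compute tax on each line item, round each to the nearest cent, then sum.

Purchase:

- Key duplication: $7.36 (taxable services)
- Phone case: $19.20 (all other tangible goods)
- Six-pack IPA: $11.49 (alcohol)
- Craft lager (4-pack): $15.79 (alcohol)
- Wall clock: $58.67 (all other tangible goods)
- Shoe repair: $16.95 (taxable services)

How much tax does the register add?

$9.11

Key duplication $7.36: taxable services → 0% → $0.00
Phone case $19.20: all other tangible goods → 7.5% → $1.44
Six-pack IPA $11.49: alcohol → 12% → $1.38
Craft lager (4-pack) $15.79: alcohol → 12% → $1.89
Wall clock $58.67: all other tangible goods → 7.5% → $4.40
Shoe repair $16.95: taxable services → 0% → $0.00
Total tax = $1.44 + $1.38 + $1.89 + $4.40 = $9.11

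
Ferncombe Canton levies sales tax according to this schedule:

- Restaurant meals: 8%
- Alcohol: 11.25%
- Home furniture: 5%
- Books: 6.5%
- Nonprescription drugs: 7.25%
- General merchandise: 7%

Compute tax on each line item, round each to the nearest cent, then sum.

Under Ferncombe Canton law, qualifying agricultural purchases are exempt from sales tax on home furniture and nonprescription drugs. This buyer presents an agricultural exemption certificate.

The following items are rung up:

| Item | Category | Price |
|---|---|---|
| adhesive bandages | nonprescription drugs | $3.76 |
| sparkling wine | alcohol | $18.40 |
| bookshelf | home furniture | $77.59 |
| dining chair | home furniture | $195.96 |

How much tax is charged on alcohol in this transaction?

$2.07

Sparkling wine $18.40: alcohol → 11.25% → $2.07
Tax on alcohol = $2.07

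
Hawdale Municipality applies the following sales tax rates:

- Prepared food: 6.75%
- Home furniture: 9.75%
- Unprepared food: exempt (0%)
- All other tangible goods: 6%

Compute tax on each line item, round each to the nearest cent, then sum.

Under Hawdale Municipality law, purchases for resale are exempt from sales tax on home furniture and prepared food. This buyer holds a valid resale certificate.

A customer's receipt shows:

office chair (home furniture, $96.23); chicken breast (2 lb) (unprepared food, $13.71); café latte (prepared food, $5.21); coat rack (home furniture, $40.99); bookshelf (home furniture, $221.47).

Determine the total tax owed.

Office chair $96.23: home furniture, buyer-exempt → 0% → $0.00
Chicken breast (2 lb) $13.71: unprepared food → 0% → $0.00
Café latte $5.21: prepared food, buyer-exempt → 0% → $0.00
Coat rack $40.99: home furniture, buyer-exempt → 0% → $0.00
Bookshelf $221.47: home furniture, buyer-exempt → 0% → $0.00
Total tax = $0.00

$0.00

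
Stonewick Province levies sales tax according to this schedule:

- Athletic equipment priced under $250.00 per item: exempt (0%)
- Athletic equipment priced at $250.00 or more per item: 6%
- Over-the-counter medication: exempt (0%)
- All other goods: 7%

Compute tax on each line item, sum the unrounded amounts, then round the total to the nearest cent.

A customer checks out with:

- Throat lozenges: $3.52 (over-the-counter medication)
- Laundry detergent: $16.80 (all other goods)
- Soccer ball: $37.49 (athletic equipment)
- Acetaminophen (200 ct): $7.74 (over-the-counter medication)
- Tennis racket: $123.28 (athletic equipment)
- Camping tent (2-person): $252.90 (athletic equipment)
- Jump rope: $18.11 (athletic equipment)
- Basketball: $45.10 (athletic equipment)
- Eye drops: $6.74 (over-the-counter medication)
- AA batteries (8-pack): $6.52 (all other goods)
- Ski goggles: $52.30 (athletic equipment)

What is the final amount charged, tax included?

Throat lozenges $3.52: over-the-counter medication → 0% → $0.00
Laundry detergent $16.80: all other goods → 7% → $1.176
Soccer ball $37.49: athletic equipment, under $250.00 → 0% → $0.00
Acetaminophen (200 ct) $7.74: over-the-counter medication → 0% → $0.00
Tennis racket $123.28: athletic equipment, under $250.00 → 0% → $0.00
Camping tent (2-person) $252.90: athletic equipment, $250.00 or more → 6% → $15.174
Jump rope $18.11: athletic equipment, under $250.00 → 0% → $0.00
Basketball $45.10: athletic equipment, under $250.00 → 0% → $0.00
Eye drops $6.74: over-the-counter medication → 0% → $0.00
AA batteries (8-pack) $6.52: all other goods → 7% → $0.4564
Ski goggles $52.30: athletic equipment, under $250.00 → 0% → $0.00
Subtotal = $570.50; unrounded tax = $16.8064 → $16.81; total due = $587.31

$587.31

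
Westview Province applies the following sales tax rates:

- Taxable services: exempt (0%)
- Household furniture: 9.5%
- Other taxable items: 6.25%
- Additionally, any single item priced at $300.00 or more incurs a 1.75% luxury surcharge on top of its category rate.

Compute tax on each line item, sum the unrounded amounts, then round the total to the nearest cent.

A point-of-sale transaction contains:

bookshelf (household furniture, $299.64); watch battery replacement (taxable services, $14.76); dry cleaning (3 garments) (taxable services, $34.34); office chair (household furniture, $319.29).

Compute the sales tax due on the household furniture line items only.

Bookshelf $299.64: household furniture → 9.5% → $28.4658
Office chair $319.29: household furniture → 9.5% + 1.75% surcharge = 11.25% → $35.920125
Tax on household furniture: unrounded sum = $64.385925 → $64.39

$64.39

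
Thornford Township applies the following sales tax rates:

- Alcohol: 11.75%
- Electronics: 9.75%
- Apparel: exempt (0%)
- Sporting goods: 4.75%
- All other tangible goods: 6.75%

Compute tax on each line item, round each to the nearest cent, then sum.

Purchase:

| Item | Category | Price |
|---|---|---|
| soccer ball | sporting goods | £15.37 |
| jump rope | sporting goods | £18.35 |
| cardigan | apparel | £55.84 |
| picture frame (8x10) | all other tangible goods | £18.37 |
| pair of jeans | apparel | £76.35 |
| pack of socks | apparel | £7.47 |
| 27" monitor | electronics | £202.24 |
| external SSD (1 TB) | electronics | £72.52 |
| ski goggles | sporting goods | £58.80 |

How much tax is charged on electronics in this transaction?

£26.79

27" monitor £202.24: electronics → 9.75% → £19.72
External SSD (1 TB) £72.52: electronics → 9.75% → £7.07
Tax on electronics = £19.72 + £7.07 = £26.79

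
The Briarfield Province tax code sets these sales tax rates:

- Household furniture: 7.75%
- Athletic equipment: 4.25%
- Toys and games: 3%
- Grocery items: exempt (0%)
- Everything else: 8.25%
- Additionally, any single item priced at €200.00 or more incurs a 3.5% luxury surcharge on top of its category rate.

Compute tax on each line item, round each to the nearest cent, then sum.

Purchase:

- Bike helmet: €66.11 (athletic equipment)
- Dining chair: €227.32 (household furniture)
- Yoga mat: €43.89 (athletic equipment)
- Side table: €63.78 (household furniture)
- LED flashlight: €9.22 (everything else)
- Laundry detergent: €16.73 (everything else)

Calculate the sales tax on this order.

€37.33

Bike helmet €66.11: athletic equipment → 4.25% → €2.81
Dining chair €227.32: household furniture → 7.75% + 3.5% surcharge = 11.25% → €25.57
Yoga mat €43.89: athletic equipment → 4.25% → €1.87
Side table €63.78: household furniture → 7.75% → €4.94
LED flashlight €9.22: everything else → 8.25% → €0.76
Laundry detergent €16.73: everything else → 8.25% → €1.38
Total tax = €2.81 + €25.57 + €1.87 + €4.94 + €0.76 + €1.38 = €37.33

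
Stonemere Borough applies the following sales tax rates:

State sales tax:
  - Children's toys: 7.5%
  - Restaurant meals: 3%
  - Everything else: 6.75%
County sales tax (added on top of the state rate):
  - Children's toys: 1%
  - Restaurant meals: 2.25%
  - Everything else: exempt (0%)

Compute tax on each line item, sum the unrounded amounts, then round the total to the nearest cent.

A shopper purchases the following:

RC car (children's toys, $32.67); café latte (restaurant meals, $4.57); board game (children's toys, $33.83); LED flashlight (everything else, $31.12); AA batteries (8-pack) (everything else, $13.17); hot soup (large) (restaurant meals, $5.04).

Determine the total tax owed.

RC car $32.67: children's toys → 7.5% + 1% county = 8.5% → $2.77695
Café latte $4.57: restaurant meals → 3% + 2.25% county = 5.25% → $0.239925
Board game $33.83: children's toys → 7.5% + 1% county = 8.5% → $2.87555
LED flashlight $31.12: everything else → 6.75% + 0% county = 6.75% → $2.1006
AA batteries (8-pack) $13.17: everything else → 6.75% + 0% county = 6.75% → $0.888975
Hot soup (large) $5.04: restaurant meals → 3% + 2.25% county = 5.25% → $0.2646
Unrounded tax sum = $9.1466 → $9.15

$9.15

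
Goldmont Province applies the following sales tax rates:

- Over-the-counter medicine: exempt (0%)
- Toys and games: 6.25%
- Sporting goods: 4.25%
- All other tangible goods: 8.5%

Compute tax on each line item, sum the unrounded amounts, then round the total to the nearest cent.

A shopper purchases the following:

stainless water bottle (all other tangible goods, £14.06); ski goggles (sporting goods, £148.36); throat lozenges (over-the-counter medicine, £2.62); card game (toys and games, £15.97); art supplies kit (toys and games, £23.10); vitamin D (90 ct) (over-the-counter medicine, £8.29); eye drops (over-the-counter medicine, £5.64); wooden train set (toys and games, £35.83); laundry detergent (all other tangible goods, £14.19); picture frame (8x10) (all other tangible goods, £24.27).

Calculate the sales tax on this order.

Stainless water bottle £14.06: all other tangible goods → 8.5% → £1.1951
Ski goggles £148.36: sporting goods → 4.25% → £6.3053
Throat lozenges £2.62: over-the-counter medicine → 0% → £0.00
Card game £15.97: toys and games → 6.25% → £0.998125
Art supplies kit £23.10: toys and games → 6.25% → £1.44375
Vitamin D (90 ct) £8.29: over-the-counter medicine → 0% → £0.00
Eye drops £5.64: over-the-counter medicine → 0% → £0.00
Wooden train set £35.83: toys and games → 6.25% → £2.239375
Laundry detergent £14.19: all other tangible goods → 8.5% → £1.20615
Picture frame (8x10) £24.27: all other tangible goods → 8.5% → £2.06295
Unrounded tax sum = £15.45075 → £15.45

£15.45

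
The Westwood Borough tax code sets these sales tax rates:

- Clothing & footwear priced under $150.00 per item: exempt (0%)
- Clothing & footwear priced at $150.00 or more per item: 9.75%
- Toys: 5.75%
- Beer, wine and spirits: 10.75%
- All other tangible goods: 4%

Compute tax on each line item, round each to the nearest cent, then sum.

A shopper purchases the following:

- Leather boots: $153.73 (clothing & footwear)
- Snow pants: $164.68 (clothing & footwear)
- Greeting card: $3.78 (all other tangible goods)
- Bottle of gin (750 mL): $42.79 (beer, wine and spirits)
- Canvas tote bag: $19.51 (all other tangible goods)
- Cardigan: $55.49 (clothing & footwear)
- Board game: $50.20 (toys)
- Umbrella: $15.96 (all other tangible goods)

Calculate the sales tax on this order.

Leather boots $153.73: clothing & footwear, $150.00 or more → 9.75% → $14.99
Snow pants $164.68: clothing & footwear, $150.00 or more → 9.75% → $16.06
Greeting card $3.78: all other tangible goods → 4% → $0.15
Bottle of gin (750 mL) $42.79: beer, wine and spirits → 10.75% → $4.60
Canvas tote bag $19.51: all other tangible goods → 4% → $0.78
Cardigan $55.49: clothing & footwear, under $150.00 → 0% → $0.00
Board game $50.20: toys → 5.75% → $2.89
Umbrella $15.96: all other tangible goods → 4% → $0.64
Total tax = $14.99 + $16.06 + $0.15 + $4.60 + $0.78 + $2.89 + $0.64 = $40.11

$40.11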